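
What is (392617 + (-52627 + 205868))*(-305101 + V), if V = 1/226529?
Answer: -37726552317819224/226529 ≈ -1.6654e+11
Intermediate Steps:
V = 1/226529 ≈ 4.4144e-6
(392617 + (-52627 + 205868))*(-305101 + V) = (392617 + (-52627 + 205868))*(-305101 + 1/226529) = (392617 + 153241)*(-69114224428/226529) = 545858*(-69114224428/226529) = -37726552317819224/226529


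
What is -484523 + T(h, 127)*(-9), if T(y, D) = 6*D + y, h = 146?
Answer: -492695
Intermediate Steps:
T(y, D) = y + 6*D
-484523 + T(h, 127)*(-9) = -484523 + (146 + 6*127)*(-9) = -484523 + (146 + 762)*(-9) = -484523 + 908*(-9) = -484523 - 8172 = -492695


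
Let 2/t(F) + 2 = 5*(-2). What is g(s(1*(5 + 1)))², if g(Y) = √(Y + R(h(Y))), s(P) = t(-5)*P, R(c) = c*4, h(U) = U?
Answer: -5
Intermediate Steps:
t(F) = -⅙ (t(F) = 2/(-2 + 5*(-2)) = 2/(-2 - 10) = 2/(-12) = 2*(-1/12) = -⅙)
R(c) = 4*c
s(P) = -P/6
g(Y) = √5*√Y (g(Y) = √(Y + 4*Y) = √(5*Y) = √5*√Y)
g(s(1*(5 + 1)))² = (√5*√(-(5 + 1)/6))² = (√5*√(-6/6))² = (√5*√(-⅙*6))² = (√5*√(-1))² = (√5*I)² = (I*√5)² = -5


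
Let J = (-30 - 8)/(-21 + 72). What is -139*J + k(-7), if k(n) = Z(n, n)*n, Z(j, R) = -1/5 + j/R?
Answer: 24982/255 ≈ 97.969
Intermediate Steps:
Z(j, R) = -⅕ + j/R (Z(j, R) = -1*⅕ + j/R = -⅕ + j/R)
k(n) = 4*n/5 (k(n) = ((n - n/5)/n)*n = ((4*n/5)/n)*n = 4*n/5)
J = -38/51 ≈ -0.74510
-139*J + k(-7) = -139*(-38/51) + (⅘)*(-7) = 5282/51 - 28/5 = 24982/255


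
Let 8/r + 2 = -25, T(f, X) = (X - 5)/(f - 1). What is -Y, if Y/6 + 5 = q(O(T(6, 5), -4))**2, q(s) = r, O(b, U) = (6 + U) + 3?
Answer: 7162/243 ≈ 29.473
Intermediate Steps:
T(f, X) = (-5 + X)/(-1 + f)
O(b, U) = 9 + U
r = -8/27 (r = 8/(-2 - 25) = 8/(-27) = 8*(-1/27) = -8/27 ≈ -0.29630)
q(s) = -8/27
Y = -7162/243 (Y = -30 + 6*(-8/27)**2 = -30 + 6*(64/729) = -30 + 128/243 = -7162/243 ≈ -29.473)
-Y = -1*(-7162/243) = 7162/243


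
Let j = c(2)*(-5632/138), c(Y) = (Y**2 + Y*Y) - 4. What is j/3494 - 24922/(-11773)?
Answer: 2937867110/1419152739 ≈ 2.0702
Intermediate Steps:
c(Y) = -4 + 2*Y**2 (c(Y) = (Y**2 + Y**2) - 4 = 2*Y**2 - 4 = -4 + 2*Y**2)
j = -11264/69 (j = (-4 + 2*2**2)*(-5632/138) = (-4 + 2*4)*(-5632*1/138) = (-4 + 8)*(-2816/69) = 4*(-2816/69) = -11264/69 ≈ -163.25)
j/3494 - 24922/(-11773) = -11264/69/3494 - 24922/(-11773) = -11264/69*1/3494 - 24922*(-1/11773) = -5632/120543 + 24922/11773 = 2937867110/1419152739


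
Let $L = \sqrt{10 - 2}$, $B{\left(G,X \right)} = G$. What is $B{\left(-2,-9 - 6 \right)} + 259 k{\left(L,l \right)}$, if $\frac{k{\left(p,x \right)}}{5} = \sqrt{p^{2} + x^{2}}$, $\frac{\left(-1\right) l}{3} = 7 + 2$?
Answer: $-2 + 1295 \sqrt{737} \approx 35154.0$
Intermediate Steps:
$l = -27$ ($l = - 3 \left(7 + 2\right) = \left(-3\right) 9 = -27$)
$L = 2 \sqrt{2}$ ($L = \sqrt{8} = 2 \sqrt{2} \approx 2.8284$)
$k{\left(p,x \right)} = 5 \sqrt{p^{2} + x^{2}}$
$B{\left(-2,-9 - 6 \right)} + 259 k{\left(L,l \right)} = -2 + 259 \cdot 5 \sqrt{\left(2 \sqrt{2}\right)^{2} + \left(-27\right)^{2}} = -2 + 259 \cdot 5 \sqrt{8 + 729} = -2 + 259 \cdot 5 \sqrt{737} = -2 + 1295 \sqrt{737}$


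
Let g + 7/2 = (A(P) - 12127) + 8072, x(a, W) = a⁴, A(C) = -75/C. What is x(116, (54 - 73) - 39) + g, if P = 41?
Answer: 14846909805/82 ≈ 1.8106e+8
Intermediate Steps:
g = -332947/82 (g = -7/2 + ((-75/41 - 12127) + 8072) = -7/2 + (-497282/41 + 8072) = -7/2 - 166330/41 = -332947/82 ≈ -4060.3)
x(116, (54 - 73) - 39) + g = 116⁴ - 332947/82 = 181063936 - 332947/82 = 14846909805/82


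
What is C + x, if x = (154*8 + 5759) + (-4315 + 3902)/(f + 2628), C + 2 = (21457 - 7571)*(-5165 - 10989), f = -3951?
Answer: -42394108936/189 ≈ -2.2431e+8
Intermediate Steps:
C = -224314446 (C = -2 + (21457 - 7571)*(-5165 - 10989) = -2 + 13886*(-16154) = -2 - 224314444 = -224314446)
x = 1321358/189 (x = (154*8 + 5759) + (-4315 + 3902)/(-3951 + 2628) = (1232 + 5759) - 413/(-1323) = 6991 - 413*(-1/1323) = 6991 + 59/189 = 1321358/189 ≈ 6991.3)
C + x = -224314446 + 1321358/189 = -42394108936/189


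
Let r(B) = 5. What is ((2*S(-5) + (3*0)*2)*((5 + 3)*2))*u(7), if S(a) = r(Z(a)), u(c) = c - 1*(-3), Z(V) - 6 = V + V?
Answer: 1600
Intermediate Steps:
Z(V) = 6 + 2*V (Z(V) = 6 + (V + V) = 6 + 2*V)
u(c) = 3 + c (u(c) = c + 3 = 3 + c)
S(a) = 5
((2*S(-5) + (3*0)*2)*((5 + 3)*2))*u(7) = ((2*5 + (3*0)*2)*((5 + 3)*2))*(3 + 7) = ((10 + 0*2)*(8*2))*10 = ((10 + 0)*16)*10 = (10*16)*10 = 160*10 = 1600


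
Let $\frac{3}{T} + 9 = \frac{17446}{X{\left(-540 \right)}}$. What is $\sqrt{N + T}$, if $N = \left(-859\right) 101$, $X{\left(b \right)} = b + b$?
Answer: $\frac{i \sqrt{55387108499}}{799} \approx 294.55 i$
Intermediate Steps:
$X{\left(b \right)} = 2 b$
$T = - \frac{1620}{13583}$ ($T = \frac{3}{-9 + \frac{17446}{2 \left(-540\right)}} = \frac{3}{-9 + \frac{17446}{-1080}} = \frac{3}{-9 + 17446 \left(- \frac{1}{1080}\right)} = \frac{3}{-9 - \frac{8723}{540}} = \frac{3}{- \frac{13583}{540}} = 3 \left(- \frac{540}{13583}\right) = - \frac{1620}{13583} \approx -0.11927$)
$N = -86759$
$\sqrt{N + T} = \sqrt{-86759 - \frac{1620}{13583}} = \sqrt{- \frac{1178449117}{13583}} = \frac{i \sqrt{55387108499}}{799}$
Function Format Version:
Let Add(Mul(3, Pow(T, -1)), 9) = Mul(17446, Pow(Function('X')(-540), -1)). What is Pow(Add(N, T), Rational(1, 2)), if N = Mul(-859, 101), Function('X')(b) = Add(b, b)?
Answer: Mul(Rational(1, 799), I, Pow(55387108499, Rational(1, 2))) ≈ Mul(294.55, I)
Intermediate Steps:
Function('X')(b) = Mul(2, b)
T = Rational(-1620, 13583) (T = Mul(3, Pow(Add(-9, Mul(17446, Pow(Mul(2, -540), -1))), -1)) = Mul(3, Pow(Add(-9, Mul(17446, Pow(-1080, -1))), -1)) = Mul(3, Pow(Add(-9, Mul(17446, Rational(-1, 1080))), -1)) = Mul(3, Pow(Add(-9, Rational(-8723, 540)), -1)) = Mul(3, Pow(Rational(-13583, 540), -1)) = Mul(3, Rational(-540, 13583)) = Rational(-1620, 13583) ≈ -0.11927)
N = -86759
Pow(Add(N, T), Rational(1, 2)) = Pow(Add(-86759, Rational(-1620, 13583)), Rational(1, 2)) = Pow(Rational(-1178449117, 13583), Rational(1, 2)) = Mul(Rational(1, 799), I, Pow(55387108499, Rational(1, 2)))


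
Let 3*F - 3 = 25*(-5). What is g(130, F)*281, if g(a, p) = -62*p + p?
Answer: 2091202/3 ≈ 6.9707e+5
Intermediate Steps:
F = -122/3 (F = 1 + (25*(-5))/3 = 1 + (1/3)*(-125) = 1 - 125/3 = -122/3 ≈ -40.667)
g(a, p) = -61*p
g(130, F)*281 = -61*(-122/3)*281 = (7442/3)*281 = 2091202/3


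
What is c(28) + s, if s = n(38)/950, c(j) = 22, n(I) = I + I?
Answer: 552/25 ≈ 22.080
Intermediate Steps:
n(I) = 2*I
s = 2/25 (s = (2*38)/950 = 76*(1/950) = 2/25 ≈ 0.080000)
c(28) + s = 22 + 2/25 = 552/25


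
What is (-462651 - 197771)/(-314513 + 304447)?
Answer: 47173/719 ≈ 65.609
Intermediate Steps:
(-462651 - 197771)/(-314513 + 304447) = -660422/(-10066) = -660422*(-1/10066) = 47173/719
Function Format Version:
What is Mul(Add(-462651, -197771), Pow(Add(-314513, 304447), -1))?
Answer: Rational(47173, 719) ≈ 65.609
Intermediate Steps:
Mul(Add(-462651, -197771), Pow(Add(-314513, 304447), -1)) = Mul(-660422, Pow(-10066, -1)) = Mul(-660422, Rational(-1, 10066)) = Rational(47173, 719)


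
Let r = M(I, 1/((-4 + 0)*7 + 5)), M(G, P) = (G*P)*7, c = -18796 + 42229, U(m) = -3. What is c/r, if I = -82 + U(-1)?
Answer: 538959/595 ≈ 905.81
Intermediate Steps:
I = -85 (I = -82 - 3 = -85)
c = 23433
M(G, P) = 7*G*P
r = 595/23 (r = 7*(-85)/((-4 + 0)*7 + 5) = 7*(-85)/(-4*7 + 5) = 7*(-85)/(-28 + 5) = 7*(-85)/(-23) = 7*(-85)*(-1/23) = 595/23 ≈ 25.870)
c/r = 23433/(595/23) = 23433*(23/595) = 538959/595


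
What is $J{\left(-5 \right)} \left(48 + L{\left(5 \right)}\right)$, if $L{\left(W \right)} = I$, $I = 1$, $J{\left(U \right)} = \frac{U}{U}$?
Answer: $49$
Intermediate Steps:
$J{\left(U \right)} = 1$
$L{\left(W \right)} = 1$
$J{\left(-5 \right)} \left(48 + L{\left(5 \right)}\right) = 1 \left(48 + 1\right) = 1 \cdot 49 = 49$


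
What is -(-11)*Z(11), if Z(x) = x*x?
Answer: 1331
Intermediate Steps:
Z(x) = x²
-(-11)*Z(11) = -(-11)*11² = -(-11)*121 = -1*(-1331) = 1331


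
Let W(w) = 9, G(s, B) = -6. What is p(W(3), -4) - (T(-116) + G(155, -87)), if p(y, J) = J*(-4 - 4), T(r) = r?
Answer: 154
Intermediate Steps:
p(y, J) = -8*J (p(y, J) = J*(-8) = -8*J)
p(W(3), -4) - (T(-116) + G(155, -87)) = -8*(-4) - (-116 - 6) = 32 - 1*(-122) = 32 + 122 = 154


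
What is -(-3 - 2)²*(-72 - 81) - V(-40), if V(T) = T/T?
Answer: 3824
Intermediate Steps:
V(T) = 1
-(-3 - 2)²*(-72 - 81) - V(-40) = -(-3 - 2)²*(-72 - 81) - 1*1 = -(-5)²*(-153) - 1 = -25*(-153) - 1 = -1*(-3825) - 1 = 3825 - 1 = 3824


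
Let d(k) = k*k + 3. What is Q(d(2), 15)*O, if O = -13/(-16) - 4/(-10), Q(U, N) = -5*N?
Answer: -1455/16 ≈ -90.938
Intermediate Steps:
d(k) = 3 + k² (d(k) = k² + 3 = 3 + k²)
O = 97/80 (O = -13*(-1/16) - 4*(-⅒) = 13/16 + ⅖ = 97/80 ≈ 1.2125)
Q(d(2), 15)*O = -5*15*(97/80) = -75*97/80 = -1455/16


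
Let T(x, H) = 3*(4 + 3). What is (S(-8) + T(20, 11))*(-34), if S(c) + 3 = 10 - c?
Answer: -1224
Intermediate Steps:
T(x, H) = 21 (T(x, H) = 3*7 = 21)
S(c) = 7 - c (S(c) = -3 + (10 - c) = 7 - c)
(S(-8) + T(20, 11))*(-34) = ((7 - 1*(-8)) + 21)*(-34) = ((7 + 8) + 21)*(-34) = (15 + 21)*(-34) = 36*(-34) = -1224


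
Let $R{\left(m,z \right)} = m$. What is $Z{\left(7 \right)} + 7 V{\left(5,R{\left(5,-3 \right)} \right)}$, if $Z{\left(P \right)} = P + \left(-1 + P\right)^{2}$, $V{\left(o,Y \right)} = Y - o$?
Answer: $43$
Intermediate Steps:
$Z{\left(7 \right)} + 7 V{\left(5,R{\left(5,-3 \right)} \right)} = \left(7 + \left(-1 + 7\right)^{2}\right) + 7 \left(5 - 5\right) = \left(7 + 6^{2}\right) + 7 \left(5 - 5\right) = \left(7 + 36\right) + 7 \cdot 0 = 43 + 0 = 43$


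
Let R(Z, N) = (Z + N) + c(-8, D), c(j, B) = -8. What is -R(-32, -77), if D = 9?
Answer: 117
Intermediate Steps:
R(Z, N) = -8 + N + Z (R(Z, N) = (Z + N) - 8 = (N + Z) - 8 = -8 + N + Z)
-R(-32, -77) = -(-8 - 77 - 32) = -1*(-117) = 117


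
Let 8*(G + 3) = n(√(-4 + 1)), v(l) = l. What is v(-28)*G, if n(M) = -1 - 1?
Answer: 91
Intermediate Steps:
n(M) = -2
G = -13/4 (G = -3 + (⅛)*(-2) = -3 - ¼ = -13/4 ≈ -3.2500)
v(-28)*G = -28*(-13/4) = 91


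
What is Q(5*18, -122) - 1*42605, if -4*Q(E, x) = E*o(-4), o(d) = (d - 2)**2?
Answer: -43415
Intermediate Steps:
o(d) = (-2 + d)**2
Q(E, x) = -9*E (Q(E, x) = -E*(-2 - 4)**2/4 = -E*(-6)**2/4 = -E*36/4 = -9*E)
Q(5*18, -122) - 1*42605 = -45*18 - 1*42605 = -9*90 - 42605 = -810 - 42605 = -43415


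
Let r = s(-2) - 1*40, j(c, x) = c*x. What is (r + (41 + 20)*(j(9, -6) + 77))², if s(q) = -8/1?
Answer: 1836025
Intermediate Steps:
s(q) = -8 (s(q) = -8*1 = -8)
r = -48 (r = -8 - 1*40 = -8 - 40 = -48)
(r + (41 + 20)*(j(9, -6) + 77))² = (-48 + (41 + 20)*(9*(-6) + 77))² = (-48 + 61*(-54 + 77))² = (-48 + 61*23)² = (-48 + 1403)² = 1355² = 1836025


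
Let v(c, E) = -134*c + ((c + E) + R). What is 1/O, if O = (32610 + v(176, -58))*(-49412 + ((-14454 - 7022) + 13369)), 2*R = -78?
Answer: -1/523710495 ≈ -1.9095e-9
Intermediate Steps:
R = -39 (R = (1/2)*(-78) = -39)
v(c, E) = -39 + E - 133*c (v(c, E) = -134*c + ((c + E) - 39) = -134*c + ((E + c) - 39) = -134*c + (-39 + E + c) = -39 + E - 133*c)
O = -523710495 (O = (32610 + (-39 - 58 - 133*176))*(-49412 + ((-14454 - 7022) + 13369)) = (32610 + (-39 - 58 - 23408))*(-49412 + (-21476 + 13369)) = (32610 - 23505)*(-49412 - 8107) = 9105*(-57519) = -523710495)
1/O = 1/(-523710495) = -1/523710495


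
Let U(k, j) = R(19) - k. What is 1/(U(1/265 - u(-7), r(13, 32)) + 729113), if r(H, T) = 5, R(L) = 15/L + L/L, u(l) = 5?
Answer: 5035/3671118121 ≈ 1.3715e-6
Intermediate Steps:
R(L) = 1 + 15/L (R(L) = 15/L + 1 = 1 + 15/L)
U(k, j) = 34/19 - k (U(k, j) = (15 + 19)/19 - k = (1/19)*34 - k = 34/19 - k)
1/(U(1/265 - u(-7), r(13, 32)) + 729113) = 1/((34/19 - (1/265 - 1*5)) + 729113) = 1/((34/19 - (1/265 - 5)) + 729113) = 1/((34/19 - 1*(-1324/265)) + 729113) = 1/((34/19 + 1324/265) + 729113) = 1/(34166/5035 + 729113) = 1/(3671118121/5035) = 5035/3671118121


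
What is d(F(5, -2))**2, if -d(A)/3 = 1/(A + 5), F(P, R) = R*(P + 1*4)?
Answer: 9/169 ≈ 0.053254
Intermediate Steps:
F(P, R) = R*(4 + P) (F(P, R) = R*(P + 4) = R*(4 + P))
d(A) = -3/(5 + A) (d(A) = -3/(A + 5) = -3/(5 + A))
d(F(5, -2))**2 = (-3/(5 - 2*(4 + 5)))**2 = (-3/(5 - 2*9))**2 = (-3/(5 - 18))**2 = (-3/(-13))**2 = (-3*(-1/13))**2 = (3/13)**2 = 9/169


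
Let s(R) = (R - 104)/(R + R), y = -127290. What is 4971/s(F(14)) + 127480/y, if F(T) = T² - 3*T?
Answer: 9744163586/318225 ≈ 30620.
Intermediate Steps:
s(R) = (-104 + R)/(2*R) (s(R) = (-104 + R)/((2*R)) = (-104 + R)*(1/(2*R)) = (-104 + R)/(2*R))
4971/s(F(14)) + 127480/y = 4971/(((-104 + 14*(-3 + 14))/(2*((14*(-3 + 14)))))) + 127480/(-127290) = 4971/(((-104 + 14*11)/(2*((14*11))))) + 127480*(-1/127290) = 4971/(((½)*(-104 + 154)/154)) - 12748/12729 = 4971/(((½)*(1/154)*50)) - 12748/12729 = 4971/(25/154) - 12748/12729 = 4971*(154/25) - 12748/12729 = 765534/25 - 12748/12729 = 9744163586/318225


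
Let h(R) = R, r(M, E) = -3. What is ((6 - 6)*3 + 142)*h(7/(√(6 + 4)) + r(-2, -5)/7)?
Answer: -426/7 + 497*√10/5 ≈ 253.47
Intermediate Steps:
((6 - 6)*3 + 142)*h(7/(√(6 + 4)) + r(-2, -5)/7) = ((6 - 6)*3 + 142)*(7/(√(6 + 4)) - 3/7) = (0*3 + 142)*(7/(√10) - 3*⅐) = (0 + 142)*(7*(√10/10) - 3/7) = 142*(7*√10/10 - 3/7) = 142*(-3/7 + 7*√10/10) = -426/7 + 497*√10/5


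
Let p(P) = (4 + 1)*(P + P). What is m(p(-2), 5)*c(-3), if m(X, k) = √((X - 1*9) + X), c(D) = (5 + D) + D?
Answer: -7*I ≈ -7.0*I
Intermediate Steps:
p(P) = 10*P (p(P) = 5*(2*P) = 10*P)
c(D) = 5 + 2*D
m(X, k) = √(-9 + 2*X) (m(X, k) = √((X - 9) + X) = √((-9 + X) + X) = √(-9 + 2*X))
m(p(-2), 5)*c(-3) = √(-9 + 2*(10*(-2)))*(5 + 2*(-3)) = √(-9 + 2*(-20))*(5 - 6) = √(-9 - 40)*(-1) = √(-49)*(-1) = (7*I)*(-1) = -7*I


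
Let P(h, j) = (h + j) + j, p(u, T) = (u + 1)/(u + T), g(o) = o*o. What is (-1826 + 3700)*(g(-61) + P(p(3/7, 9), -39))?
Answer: 225299776/33 ≈ 6.8273e+6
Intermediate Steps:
g(o) = o²
p(u, T) = (1 + u)/(T + u)
P(h, j) = h + 2*j
(-1826 + 3700)*(g(-61) + P(p(3/7, 9), -39)) = (-1826 + 3700)*((-61)² + ((1 + 3/7)/(9 + 3/7) + 2*(-39))) = 1874*(3721 + ((1 + 3*(⅐))/(9 + 3*(⅐)) - 78)) = 1874*(3721 + ((1 + 3/7)/(9 + 3/7) - 78)) = 1874*(3721 + ((10/7)/(66/7) - 78)) = 1874*(3721 + ((7/66)*(10/7) - 78)) = 1874*(3721 + (5/33 - 78)) = 1874*(3721 - 2569/33) = 1874*(120224/33) = 225299776/33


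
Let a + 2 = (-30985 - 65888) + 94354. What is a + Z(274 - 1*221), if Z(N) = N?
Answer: -2468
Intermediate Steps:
a = -2521 (a = -2 + ((-30985 - 65888) + 94354) = -2 + (-96873 + 94354) = -2 - 2519 = -2521)
a + Z(274 - 1*221) = -2521 + (274 - 1*221) = -2521 + (274 - 221) = -2521 + 53 = -2468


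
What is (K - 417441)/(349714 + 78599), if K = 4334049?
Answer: 1305536/142771 ≈ 9.1443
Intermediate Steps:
(K - 417441)/(349714 + 78599) = (4334049 - 417441)/(349714 + 78599) = 3916608/428313 = 3916608*(1/428313) = 1305536/142771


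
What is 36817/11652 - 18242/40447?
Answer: 1276581415/471288444 ≈ 2.7087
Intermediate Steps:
36817/11652 - 18242/40447 = 1276581415/471288444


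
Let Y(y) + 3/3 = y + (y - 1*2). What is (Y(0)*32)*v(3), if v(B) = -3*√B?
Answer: 288*√3 ≈ 498.83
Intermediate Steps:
Y(y) = -3 + 2*y (Y(y) = -1 + (y + (y - 1*2)) = -1 + (y + (y - 2)) = -1 + (y + (-2 + y)) = -1 + (-2 + 2*y) = -3 + 2*y)
(Y(0)*32)*v(3) = ((-3 + 2*0)*32)*(-3*√3) = ((-3 + 0)*32)*(-3*√3) = (-3*32)*(-3*√3) = -(-288)*√3 = 288*√3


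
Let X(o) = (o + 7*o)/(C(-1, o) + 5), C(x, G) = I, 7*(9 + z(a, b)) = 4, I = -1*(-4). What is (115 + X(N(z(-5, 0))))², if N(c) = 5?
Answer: 1155625/81 ≈ 14267.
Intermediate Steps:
I = 4
z(a, b) = -59/7 (z(a, b) = -9 + (⅐)*4 = -9 + 4/7 = -59/7)
C(x, G) = 4
X(o) = 8*o/9 (X(o) = (o + 7*o)/(4 + 5) = (8*o)/9 = (8*o)*(⅑) = 8*o/9)
(115 + X(N(z(-5, 0))))² = (115 + (8/9)*5)² = (115 + 40/9)² = (1075/9)² = 1155625/81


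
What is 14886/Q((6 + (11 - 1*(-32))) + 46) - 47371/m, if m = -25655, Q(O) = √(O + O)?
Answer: 47371/25655 + 7443*√190/95 ≈ 1081.8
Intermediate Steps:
Q(O) = √2*√O (Q(O) = √(2*O) = √2*√O)
14886/Q((6 + (11 - 1*(-32))) + 46) - 47371/m = 14886/((√2*√((6 + (11 - 1*(-32))) + 46))) - 47371/(-25655) = 14886/((√2*√((6 + (11 + 32)) + 46))) - 47371*(-1/25655) = 14886/((√2*√((6 + 43) + 46))) + 47371/25655 = 14886/((√2*√(49 + 46))) + 47371/25655 = 14886/((√2*√95)) + 47371/25655 = 14886/(√190) + 47371/25655 = 14886*(√190/190) + 47371/25655 = 7443*√190/95 + 47371/25655 = 47371/25655 + 7443*√190/95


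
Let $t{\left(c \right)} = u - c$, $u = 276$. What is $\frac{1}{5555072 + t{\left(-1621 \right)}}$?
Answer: $\frac{1}{5556969} \approx 1.7995 \cdot 10^{-7}$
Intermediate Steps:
$t{\left(c \right)} = 276 - c$
$\frac{1}{5555072 + t{\left(-1621 \right)}} = \frac{1}{5555072 + \left(276 - -1621\right)} = \frac{1}{5555072 + \left(276 + 1621\right)} = \frac{1}{5555072 + 1897} = \frac{1}{5556969}$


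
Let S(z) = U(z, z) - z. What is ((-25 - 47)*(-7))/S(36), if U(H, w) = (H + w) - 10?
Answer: 252/13 ≈ 19.385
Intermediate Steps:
U(H, w) = -10 + H + w
S(z) = -10 + z (S(z) = (-10 + z + z) - z = (-10 + 2*z) - z = -10 + z)
((-25 - 47)*(-7))/S(36) = ((-25 - 47)*(-7))/(-10 + 36) = -72*(-7)/26 = 504*(1/26) = 252/13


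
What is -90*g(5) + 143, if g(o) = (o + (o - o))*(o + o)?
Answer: -4357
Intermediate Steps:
g(o) = 2*o² (g(o) = (o + 0)*(2*o) = o*(2*o) = 2*o²)
-90*g(5) + 143 = -180*5² + 143 = -180*25 + 143 = -90*50 + 143 = -4500 + 143 = -4357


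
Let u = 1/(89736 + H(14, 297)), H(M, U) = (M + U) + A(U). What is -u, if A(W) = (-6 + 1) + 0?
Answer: -1/90042 ≈ -1.1106e-5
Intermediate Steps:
A(W) = -5 (A(W) = -5 + 0 = -5)
H(M, U) = -5 + M + U (H(M, U) = (M + U) - 5 = -5 + M + U)
u = 1/90042 (u = 1/(89736 + (-5 + 14 + 297)) = 1/(89736 + 306) = 1/90042 ≈ 1.1106e-5)
-u = -1*1/90042 = -1/90042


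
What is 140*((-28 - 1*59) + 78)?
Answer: -1260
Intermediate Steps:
140*((-28 - 1*59) + 78) = 140*((-28 - 59) + 78) = 140*(-87 + 78) = 140*(-9) = -1260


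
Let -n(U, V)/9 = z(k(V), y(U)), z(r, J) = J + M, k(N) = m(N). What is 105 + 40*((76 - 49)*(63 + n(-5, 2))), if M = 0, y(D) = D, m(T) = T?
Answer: 116745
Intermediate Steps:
k(N) = N
z(r, J) = J (z(r, J) = J + 0 = J)
n(U, V) = -9*U
105 + 40*((76 - 49)*(63 + n(-5, 2))) = 105 + 40*((76 - 49)*(63 - 9*(-5))) = 105 + 40*(27*(63 + 45)) = 105 + 40*(27*108) = 105 + 40*2916 = 105 + 116640 = 116745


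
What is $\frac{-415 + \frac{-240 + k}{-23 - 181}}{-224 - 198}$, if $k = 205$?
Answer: $\frac{84625}{86088} \approx 0.98301$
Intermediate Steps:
$\frac{-415 + \frac{-240 + k}{-23 - 181}}{-224 - 198} = \frac{-415 + \frac{-240 + 205}{-23 - 181}}{-224 - 198} = \frac{-415 - \frac{35}{-204}}{-422} = \left(-415 - - \frac{35}{204}\right) \left(- \frac{1}{422}\right) = \left(-415 + \frac{35}{204}\right) \left(- \frac{1}{422}\right) = \left(- \frac{84625}{204}\right) \left(- \frac{1}{422}\right) = \frac{84625}{86088}$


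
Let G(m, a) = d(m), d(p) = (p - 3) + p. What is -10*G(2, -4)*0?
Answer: 0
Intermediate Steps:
d(p) = -3 + 2*p (d(p) = (-3 + p) + p = -3 + 2*p)
G(m, a) = -3 + 2*m
-10*G(2, -4)*0 = -10*(-3 + 2*2)*0 = -10*(-3 + 4)*0 = -10*1*0 = -10*0 = 0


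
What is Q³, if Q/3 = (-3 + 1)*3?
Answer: -5832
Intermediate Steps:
Q = -18 (Q = 3*((-3 + 1)*3) = 3*(-2*3) = 3*(-6) = -18)
Q³ = (-18)³ = -5832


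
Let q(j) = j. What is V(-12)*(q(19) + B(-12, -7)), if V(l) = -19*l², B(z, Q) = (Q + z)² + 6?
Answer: -1056096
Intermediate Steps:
B(z, Q) = 6 + (Q + z)²
V(-12)*(q(19) + B(-12, -7)) = (-19*(-12)²)*(19 + (6 + (-7 - 12)²)) = (-19*144)*(19 + (6 + (-19)²)) = -2736*(19 + (6 + 361)) = -2736*(19 + 367) = -2736*386 = -1056096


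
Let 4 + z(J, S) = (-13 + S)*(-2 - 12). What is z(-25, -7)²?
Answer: 76176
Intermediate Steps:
z(J, S) = 178 - 14*S (z(J, S) = -4 + (-13 + S)*(-2 - 12) = -4 + (-13 + S)*(-14) = -4 + (182 - 14*S) = 178 - 14*S)
z(-25, -7)² = (178 - 14*(-7))² = (178 + 98)² = 276² = 76176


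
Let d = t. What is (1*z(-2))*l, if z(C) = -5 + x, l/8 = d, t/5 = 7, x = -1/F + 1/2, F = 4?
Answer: -1330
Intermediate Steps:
x = ¼ (x = -1/4 + 1/2 = -1*¼ + 1*(½) = -¼ + ½ = ¼ ≈ 0.25000)
t = 35 (t = 5*7 = 35)
d = 35
l = 280 (l = 8*35 = 280)
z(C) = -19/4 (z(C) = -5 + ¼ = -19/4)
(1*z(-2))*l = (1*(-19/4))*280 = -19/4*280 = -1330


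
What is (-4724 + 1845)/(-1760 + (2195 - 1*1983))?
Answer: 2879/1548 ≈ 1.8598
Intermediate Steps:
(-4724 + 1845)/(-1760 + (2195 - 1*1983)) = -2879/(-1760 + (2195 - 1983)) = -2879/(-1760 + 212) = -2879/(-1548) = -2879*(-1/1548) = 2879/1548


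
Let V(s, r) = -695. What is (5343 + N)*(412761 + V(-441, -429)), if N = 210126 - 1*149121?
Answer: 27339754968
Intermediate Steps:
N = 61005 (N = 210126 - 149121 = 61005)
(5343 + N)*(412761 + V(-441, -429)) = (5343 + 61005)*(412761 - 695) = 66348*412066 = 27339754968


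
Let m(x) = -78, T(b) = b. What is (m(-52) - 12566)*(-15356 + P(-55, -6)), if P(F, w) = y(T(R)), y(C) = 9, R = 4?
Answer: 194047468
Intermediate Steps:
P(F, w) = 9
(m(-52) - 12566)*(-15356 + P(-55, -6)) = (-78 - 12566)*(-15356 + 9) = -12644*(-15347) = 194047468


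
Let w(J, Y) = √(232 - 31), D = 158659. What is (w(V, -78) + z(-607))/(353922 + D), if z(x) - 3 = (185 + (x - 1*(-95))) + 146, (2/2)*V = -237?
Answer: -178/512581 + √201/512581 ≈ -0.00031960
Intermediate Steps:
V = -237
w(J, Y) = √201
z(x) = 429 + x (z(x) = 3 + ((185 + (x - 1*(-95))) + 146) = 3 + ((185 + (x + 95)) + 146) = 3 + ((185 + (95 + x)) + 146) = 3 + ((280 + x) + 146) = 3 + (426 + x) = 429 + x)
(w(V, -78) + z(-607))/(353922 + D) = (√201 + (429 - 607))/(353922 + 158659) = (√201 - 178)/512581 = (-178 + √201)*(1/512581) = -178/512581 + √201/512581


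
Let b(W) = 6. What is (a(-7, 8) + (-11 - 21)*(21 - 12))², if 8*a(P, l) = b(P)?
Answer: 1320201/16 ≈ 82513.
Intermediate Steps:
a(P, l) = ¾ (a(P, l) = (⅛)*6 = ¾)
(a(-7, 8) + (-11 - 21)*(21 - 12))² = (¾ + (-11 - 21)*(21 - 12))² = (¾ - 32*9)² = (¾ - 288)² = (-1149/4)² = 1320201/16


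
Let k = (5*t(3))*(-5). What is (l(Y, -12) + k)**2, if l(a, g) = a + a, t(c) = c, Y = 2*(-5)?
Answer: 9025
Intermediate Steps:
Y = -10
k = -75 (k = (5*3)*(-5) = 15*(-5) = -75)
l(a, g) = 2*a
(l(Y, -12) + k)**2 = (2*(-10) - 75)**2 = (-20 - 75)**2 = (-95)**2 = 9025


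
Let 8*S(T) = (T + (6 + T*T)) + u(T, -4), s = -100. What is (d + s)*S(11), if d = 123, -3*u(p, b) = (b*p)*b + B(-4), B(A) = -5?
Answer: 1863/8 ≈ 232.88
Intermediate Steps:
u(p, b) = 5/3 - p*b²/3 (u(p, b) = -((b*p)*b - 5)/3 = -(p*b² - 5)/3 = -(-5 + p*b²)/3 = 5/3 - p*b²/3)
S(T) = 23/24 - 13*T/24 + T²/8 (S(T) = ((T + (6 + T*T)) + (5/3 - ⅓*T*(-4)²))/8 = ((T + (6 + T²)) + (5/3 - ⅓*T*16))/8 = ((6 + T + T²) + (5/3 - 16*T/3))/8 = (23/3 + T² - 13*T/3)/8 = 23/24 - 13*T/24 + T²/8)
(d + s)*S(11) = (123 - 100)*(23/24 - 13/24*11 + (⅛)*11²) = 23*(23/24 - 143/24 + (⅛)*121) = 23*(23/24 - 143/24 + 121/8) = 23*(81/8) = 1863/8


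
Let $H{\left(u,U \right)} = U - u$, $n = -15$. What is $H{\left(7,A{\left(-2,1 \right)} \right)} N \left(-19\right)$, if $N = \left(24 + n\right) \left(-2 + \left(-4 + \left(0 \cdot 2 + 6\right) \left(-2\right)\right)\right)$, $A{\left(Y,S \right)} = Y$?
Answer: $-27702$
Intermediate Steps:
$N = -162$ ($N = \left(24 - 15\right) \left(-2 + \left(-4 + \left(0 \cdot 2 + 6\right) \left(-2\right)\right)\right) = 9 \left(-2 + \left(-4 + \left(0 + 6\right) \left(-2\right)\right)\right) = 9 \left(-2 + \left(-4 + 6 \left(-2\right)\right)\right) = 9 \left(-2 - 16\right) = 9 \left(-18\right) = -162$)
$H{\left(7,A{\left(-2,1 \right)} \right)} N \left(-19\right) = \left(-2 - 7\right) \left(-162\right) \left(-19\right) = \left(-9\right) \left(-162\right) \left(-19\right) = 1458 \left(-19\right) = -27702$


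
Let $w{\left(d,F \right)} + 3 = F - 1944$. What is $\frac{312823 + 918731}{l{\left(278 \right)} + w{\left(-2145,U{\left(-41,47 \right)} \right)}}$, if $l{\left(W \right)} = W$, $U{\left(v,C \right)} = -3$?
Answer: $- \frac{615777}{836} \approx -736.58$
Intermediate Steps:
$w{\left(d,F \right)} = -1947 + F$ ($w{\left(d,F \right)} = -3 + \left(F - 1944\right) = -3 + \left(-1944 + F\right) = -1947 + F$)
$\frac{312823 + 918731}{l{\left(278 \right)} + w{\left(-2145,U{\left(-41,47 \right)} \right)}} = \frac{312823 + 918731}{278 - 1950} = \frac{1231554}{278 - 1950} = \frac{1231554}{-1672} = 1231554 \left(- \frac{1}{1672}\right) = - \frac{615777}{836}$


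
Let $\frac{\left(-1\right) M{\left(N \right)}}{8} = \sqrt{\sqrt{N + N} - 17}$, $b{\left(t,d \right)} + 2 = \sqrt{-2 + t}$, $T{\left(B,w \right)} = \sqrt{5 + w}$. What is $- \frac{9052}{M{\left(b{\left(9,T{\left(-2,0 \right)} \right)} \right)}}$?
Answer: $- \frac{2263 i}{2 \sqrt{17 - \sqrt{2} \sqrt{-2 + \sqrt{7}}}} \approx - 284.09 i$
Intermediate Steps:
$b{\left(t,d \right)} = -2 + \sqrt{-2 + t}$
$M{\left(N \right)} = - 8 \sqrt{-17 + \sqrt{2} \sqrt{N}}$ ($M{\left(N \right)} = - 8 \sqrt{\sqrt{N + N} - 17} = - 8 \sqrt{\sqrt{2 N} - 17} = - 8 \sqrt{\sqrt{2} \sqrt{N} - 17} = - 8 \sqrt{-17 + \sqrt{2} \sqrt{N}}$)
$- \frac{9052}{M{\left(b{\left(9,T{\left(-2,0 \right)} \right)} \right)}} = - \frac{9052}{\left(-8\right) \sqrt{-17 + \sqrt{2} \sqrt{-2 + \sqrt{-2 + 9}}}} = - \frac{9052}{\left(-8\right) \sqrt{-17 + \sqrt{2} \sqrt{-2 + \sqrt{7}}}} = - 9052 \left(- \frac{1}{8 \sqrt{-17 + \sqrt{2} \sqrt{-2 + \sqrt{7}}}}\right) = \frac{2263}{2 \sqrt{-17 + \sqrt{2} \sqrt{-2 + \sqrt{7}}}}$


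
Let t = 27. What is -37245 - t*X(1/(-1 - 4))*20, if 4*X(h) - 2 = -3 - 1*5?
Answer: -36435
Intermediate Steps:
X(h) = -3/2 (X(h) = ½ + (-3 - 1*5)/4 = ½ + (-3 - 5)/4 = ½ + (¼)*(-8) = ½ - 2 = -3/2)
-37245 - t*X(1/(-1 - 4))*20 = -37245 - 27*(-3/2)*20 = -37245 - (-81)*20/2 = -37245 - 1*(-810) = -37245 + 810 = -36435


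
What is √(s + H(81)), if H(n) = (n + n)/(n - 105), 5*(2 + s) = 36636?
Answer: √731845/10 ≈ 85.548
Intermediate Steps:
s = 36626/5 (s = -2 + (⅕)*36636 = -2 + 36636/5 = 36626/5 ≈ 7325.2)
H(n) = 2*n/(-105 + n) (H(n) = (2*n)/(-105 + n) = 2*n/(-105 + n))
√(s + H(81)) = √(36626/5 + 2*81/(-105 + 81)) = √(36626/5 + 2*81/(-24)) = √(36626/5 + 2*81*(-1/24)) = √(36626/5 - 27/4) = √(146369/20) = √731845/10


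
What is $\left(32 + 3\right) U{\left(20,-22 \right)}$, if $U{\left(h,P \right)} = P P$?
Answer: $16940$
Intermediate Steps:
$U{\left(h,P \right)} = P^{2}$
$\left(32 + 3\right) U{\left(20,-22 \right)} = \left(32 + 3\right) \left(-22\right)^{2} = 35 \cdot 484 = 16940$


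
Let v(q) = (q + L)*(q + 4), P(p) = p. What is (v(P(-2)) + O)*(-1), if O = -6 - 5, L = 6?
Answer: 3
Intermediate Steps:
O = -11
v(q) = (4 + q)*(6 + q) (v(q) = (q + 6)*(q + 4) = (6 + q)*(4 + q) = (4 + q)*(6 + q))
(v(P(-2)) + O)*(-1) = ((24 + (-2)² + 10*(-2)) - 11)*(-1) = ((24 + 4 - 20) - 11)*(-1) = (8 - 11)*(-1) = -3*(-1) = 3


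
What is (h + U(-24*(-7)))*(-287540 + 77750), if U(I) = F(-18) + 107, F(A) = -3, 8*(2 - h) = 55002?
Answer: 2840241915/2 ≈ 1.4201e+9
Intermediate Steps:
h = -27493/4 (h = 2 - ⅛*55002 = 2 - 27501/4 = -27493/4 ≈ -6873.3)
U(I) = 104 (U(I) = -3 + 107 = 104)
(h + U(-24*(-7)))*(-287540 + 77750) = (-27493/4 + 104)*(-287540 + 77750) = -27077/4*(-209790) = 2840241915/2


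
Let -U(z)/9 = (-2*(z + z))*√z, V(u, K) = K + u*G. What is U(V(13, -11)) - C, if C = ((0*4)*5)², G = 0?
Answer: -396*I*√11 ≈ -1313.4*I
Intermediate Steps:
V(u, K) = K (V(u, K) = K + u*0 = K + 0 = K)
U(z) = 36*z^(3/2) (U(z) = -9*(-2*(z + z))*√z = -9*(-4*z)*√z = -(-36)*z^(3/2) = 36*z^(3/2))
C = 0 (C = (0*5)² = 0² = 0)
U(V(13, -11)) - C = 36*(-11)^(3/2) - 1*0 = 36*(-11*I*√11) + 0 = -396*I*√11 + 0 = -396*I*√11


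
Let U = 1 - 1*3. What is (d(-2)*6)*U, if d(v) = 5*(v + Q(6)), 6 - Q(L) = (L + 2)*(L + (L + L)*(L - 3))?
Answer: 19920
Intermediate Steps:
U = -2 (U = 1 - 3 = -2)
Q(L) = 6 - (2 + L)*(L + 2*L*(-3 + L)) (Q(L) = 6 - (L + 2)*(L + (L + L)*(L - 3)) = 6 - (2 + L)*(L + (2*L)*(-3 + L)) = 6 - (2 + L)*(L + 2*L*(-3 + L)))
d(v) = -1650 + 5*v (d(v) = 5*(v + (6 + 6**2 - 2*6**3 + 10*6)) = 5*(v + (6 + 36 - 2*216 + 60)) = 5*(v + (6 + 36 - 432 + 60)) = 5*(v - 330) = 5*(-330 + v) = -1650 + 5*v)
(d(-2)*6)*U = ((-1650 + 5*(-2))*6)*(-2) = ((-1650 - 10)*6)*(-2) = -1660*6*(-2) = -9960*(-2) = 19920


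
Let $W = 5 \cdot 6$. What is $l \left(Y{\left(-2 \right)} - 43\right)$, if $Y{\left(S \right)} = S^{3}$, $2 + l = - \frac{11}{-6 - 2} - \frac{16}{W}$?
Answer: $\frac{2363}{40} \approx 59.075$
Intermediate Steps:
$W = 30$
$l = - \frac{139}{120}$ ($l = -2 - \left(\frac{8}{15} + \frac{11}{-6 - 2}\right) = -2 - \left(\frac{8}{15} + \frac{11}{-8}\right) = -2 - - \frac{101}{120} = -2 + \left(\frac{11}{8} - \frac{8}{15}\right) = -2 + \frac{101}{120} = - \frac{139}{120} \approx -1.1583$)
$l \left(Y{\left(-2 \right)} - 43\right) = - \frac{139 \left(\left(-2\right)^{3} - 43\right)}{120} = - \frac{139 \left(-8 - 43\right)}{120} = \left(- \frac{139}{120}\right) \left(-51\right) = \frac{2363}{40}$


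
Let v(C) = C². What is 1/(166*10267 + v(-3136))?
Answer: 1/11538818 ≈ 8.6664e-8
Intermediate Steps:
1/(166*10267 + v(-3136)) = 1/(166*10267 + (-3136)²) = 1/(1704322 + 9834496) = 1/11538818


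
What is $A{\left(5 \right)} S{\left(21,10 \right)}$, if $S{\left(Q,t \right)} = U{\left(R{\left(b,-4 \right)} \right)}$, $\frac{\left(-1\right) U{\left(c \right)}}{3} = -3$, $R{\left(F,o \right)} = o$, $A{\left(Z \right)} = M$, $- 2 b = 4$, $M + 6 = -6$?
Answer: $-108$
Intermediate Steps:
$M = -12$ ($M = -6 - 6 = -12$)
$b = -2$ ($b = \left(- \frac{1}{2}\right) 4 = -2$)
$A{\left(Z \right)} = -12$
$U{\left(c \right)} = 9$ ($U{\left(c \right)} = \left(-3\right) \left(-3\right) = 9$)
$S{\left(Q,t \right)} = 9$
$A{\left(5 \right)} S{\left(21,10 \right)} = \left(-12\right) 9 = -108$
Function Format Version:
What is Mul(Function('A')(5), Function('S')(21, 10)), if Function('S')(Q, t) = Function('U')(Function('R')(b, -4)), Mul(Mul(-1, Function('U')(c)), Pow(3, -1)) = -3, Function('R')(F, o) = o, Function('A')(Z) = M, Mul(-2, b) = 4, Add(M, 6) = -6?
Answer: -108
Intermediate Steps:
M = -12 (M = Add(-6, -6) = -12)
b = -2 (b = Mul(Rational(-1, 2), 4) = -2)
Function('A')(Z) = -12
Function('U')(c) = 9 (Function('U')(c) = Mul(-3, -3) = 9)
Function('S')(Q, t) = 9
Mul(Function('A')(5), Function('S')(21, 10)) = Mul(-12, 9) = -108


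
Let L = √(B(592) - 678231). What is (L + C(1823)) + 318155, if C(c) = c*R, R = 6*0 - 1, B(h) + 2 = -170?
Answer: 316332 + I*√678403 ≈ 3.1633e+5 + 823.65*I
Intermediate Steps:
B(h) = -172 (B(h) = -2 - 170 = -172)
R = -1 (R = 0 - 1 = -1)
C(c) = -c (C(c) = c*(-1) = -c)
L = I*√678403 (L = √(-172 - 678231) = √(-678403) = I*√678403 ≈ 823.65*I)
(L + C(1823)) + 318155 = (I*√678403 - 1*1823) + 318155 = (I*√678403 - 1823) + 318155 = (-1823 + I*√678403) + 318155 = 316332 + I*√678403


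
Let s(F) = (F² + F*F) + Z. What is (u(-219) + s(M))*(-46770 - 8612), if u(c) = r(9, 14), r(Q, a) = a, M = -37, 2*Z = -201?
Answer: -146845373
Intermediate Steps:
Z = -201/2 (Z = (½)*(-201) = -201/2 ≈ -100.50)
u(c) = 14
s(F) = -201/2 + 2*F² (s(F) = (F² + F*F) - 201/2 = (F² + F²) - 201/2 = 2*F² - 201/2 = -201/2 + 2*F²)
(u(-219) + s(M))*(-46770 - 8612) = (14 + (-201/2 + 2*(-37)²))*(-46770 - 8612) = (14 + (-201/2 + 2*1369))*(-55382) = (14 + (-201/2 + 2738))*(-55382) = (14 + 5275/2)*(-55382) = (5303/2)*(-55382) = -146845373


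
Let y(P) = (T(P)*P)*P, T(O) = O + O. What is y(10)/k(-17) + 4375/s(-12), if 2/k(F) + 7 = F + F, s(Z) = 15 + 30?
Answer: -368125/9 ≈ -40903.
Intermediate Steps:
s(Z) = 45
k(F) = 2/(-7 + 2*F) (k(F) = 2/(-7 + (F + F)) = 2/(-7 + 2*F))
T(O) = 2*O
y(P) = 2*P**3 (y(P) = ((2*P)*P)*P = (2*P**2)*P = 2*P**3)
y(10)/k(-17) + 4375/s(-12) = (2*10**3)/((2/(-7 + 2*(-17)))) + 4375/45 = (2*1000)/((2/(-7 - 34))) + 4375*(1/45) = 2000/((2/(-41))) + 875/9 = 2000/((2*(-1/41))) + 875/9 = 2000/(-2/41) + 875/9 = 2000*(-41/2) + 875/9 = -41000 + 875/9 = -368125/9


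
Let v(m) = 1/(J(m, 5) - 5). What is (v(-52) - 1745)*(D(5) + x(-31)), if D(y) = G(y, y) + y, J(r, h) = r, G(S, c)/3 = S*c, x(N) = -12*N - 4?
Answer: -44560768/57 ≈ -7.8177e+5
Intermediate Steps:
x(N) = -4 - 12*N
G(S, c) = 3*S*c (G(S, c) = 3*(S*c) = 3*S*c)
D(y) = y + 3*y**2 (D(y) = 3*y*y + y = 3*y**2 + y = y + 3*y**2)
v(m) = 1/(-5 + m) (v(m) = 1/(m - 5) = 1/(-5 + m))
(v(-52) - 1745)*(D(5) + x(-31)) = (1/(-5 - 52) - 1745)*(5*(1 + 3*5) + (-4 - 12*(-31))) = (1/(-57) - 1745)*(5*(1 + 15) + (-4 + 372)) = (-1/57 - 1745)*(5*16 + 368) = -99466*(80 + 368)/57 = -99466/57*448 = -44560768/57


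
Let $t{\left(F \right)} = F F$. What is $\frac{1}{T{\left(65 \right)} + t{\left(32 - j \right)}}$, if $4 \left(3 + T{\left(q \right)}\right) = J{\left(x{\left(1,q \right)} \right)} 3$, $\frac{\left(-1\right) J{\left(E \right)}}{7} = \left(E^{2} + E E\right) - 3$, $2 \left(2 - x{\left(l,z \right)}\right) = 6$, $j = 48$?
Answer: $\frac{4}{1033} \approx 0.0038722$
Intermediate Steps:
$x{\left(l,z \right)} = -1$ ($x{\left(l,z \right)} = 2 - 3 = -1$)
$t{\left(F \right)} = F^{2}$
$J{\left(E \right)} = 21 - 14 E^{2}$ ($J{\left(E \right)} = - 7 \left(\left(E^{2} + E E\right) - 3\right) = - 7 \left(\left(E^{2} + E^{2}\right) - 3\right) = - 7 \left(2 E^{2} - 3\right) = - 7 \left(-3 + 2 E^{2}\right) = 21 - 14 E^{2}$)
$T{\left(q \right)} = \frac{9}{4}$ ($T{\left(q \right)} = -3 + \frac{\left(21 - 14 \left(-1\right)^{2}\right) 3}{4} = -3 + \frac{\left(21 - 14\right) 3}{4} = -3 + \frac{7 \cdot 3}{4} = -3 + \frac{1}{4} \cdot 21 = -3 + \frac{21}{4} = \frac{9}{4}$)
$\frac{1}{T{\left(65 \right)} + t{\left(32 - j \right)}} = \frac{1}{\frac{9}{4} + \left(32 - 48\right)^{2}} = \frac{1}{\frac{9}{4} + \left(-16\right)^{2}} = \frac{1}{\frac{9}{4} + 256} = \frac{1}{\frac{1033}{4}} = \frac{4}{1033}$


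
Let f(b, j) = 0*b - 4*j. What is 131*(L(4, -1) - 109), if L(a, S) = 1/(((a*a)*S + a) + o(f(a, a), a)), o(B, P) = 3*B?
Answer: -856871/60 ≈ -14281.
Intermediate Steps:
f(b, j) = -4*j (f(b, j) = 0 - 4*j = -4*j)
L(a, S) = 1/(-11*a + S*a²) (L(a, S) = 1/(((a*a)*S + a) + 3*(-4*a)) = 1/((a²*S + a) - 12*a) = 1/((S*a² + a) - 12*a) = 1/((a + S*a²) - 12*a) = 1/(-11*a + S*a²))
131*(L(4, -1) - 109) = 131*(1/(4*(-11 - 1*4)) - 109) = 131*(1/(4*(-11 - 4)) - 109) = 131*((¼)/(-15) - 109) = 131*((¼)*(-1/15) - 109) = 131*(-1/60 - 109) = 131*(-6541/60) = -856871/60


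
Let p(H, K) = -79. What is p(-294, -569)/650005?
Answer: -79/650005 ≈ -0.00012154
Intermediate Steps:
p(-294, -569)/650005 = -79/650005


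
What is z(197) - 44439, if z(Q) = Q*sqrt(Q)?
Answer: -44439 + 197*sqrt(197) ≈ -41674.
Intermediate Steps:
z(Q) = Q**(3/2)
z(197) - 44439 = 197**(3/2) - 44439 = 197*sqrt(197) - 44439 = -44439 + 197*sqrt(197)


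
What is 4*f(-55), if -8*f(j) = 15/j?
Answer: 3/22 ≈ 0.13636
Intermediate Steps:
f(j) = -15/(8*j)
4*f(-55) = 4*(-15/8/(-55)) = 4*(-15/8*(-1/55)) = 4*(3/88) = 3/22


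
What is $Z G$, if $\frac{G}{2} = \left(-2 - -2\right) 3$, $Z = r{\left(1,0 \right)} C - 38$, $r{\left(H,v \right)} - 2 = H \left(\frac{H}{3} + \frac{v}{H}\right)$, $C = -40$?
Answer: $0$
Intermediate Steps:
$r{\left(H,v \right)} = 2 + H \left(\frac{H}{3} + \frac{v}{H}\right)$
$Z = - \frac{394}{3}$ ($Z = \left(2 + 0 + \frac{1^{2}}{3}\right) \left(-40\right) - 38 = \left(2 + 0 + \frac{1}{3} \cdot 1\right) \left(-40\right) - 38 = \left(2 + 0 + \frac{1}{3}\right) \left(-40\right) - 38 = \frac{7}{3} \left(-40\right) - 38 = - \frac{280}{3} - 38 = - \frac{394}{3} \approx -131.33$)
$G = 0$ ($G = 2 \left(-2 - -2\right) 3 = 2 \left(-2 + 2\right) 3 = 2 \cdot 0 \cdot 3 = 2 \cdot 0 = 0$)
$Z G = \left(- \frac{394}{3}\right) 0 = 0$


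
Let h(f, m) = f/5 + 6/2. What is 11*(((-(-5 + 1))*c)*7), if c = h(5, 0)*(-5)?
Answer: -6160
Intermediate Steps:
h(f, m) = 3 + f/5 (h(f, m) = f*(⅕) + 6*(½) = f/5 + 3 = 3 + f/5)
c = -20 (c = (3 + (⅕)*5)*(-5) = (3 + 1)*(-5) = 4*(-5) = -20)
11*(((-(-5 + 1))*c)*7) = 11*((-(-5 + 1)*(-20))*7) = 11*((-1*(-4)*(-20))*7) = 11*((4*(-20))*7) = 11*(-80*7) = 11*(-560) = -6160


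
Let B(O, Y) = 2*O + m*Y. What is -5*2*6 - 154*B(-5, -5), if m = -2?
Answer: -60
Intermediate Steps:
B(O, Y) = -2*Y + 2*O (B(O, Y) = 2*O - 2*Y = -2*Y + 2*O)
-5*2*6 - 154*B(-5, -5) = -5*2*6 - 154*(-2*(-5) + 2*(-5)) = -10*6 - 154*(10 - 10) = -60 - 154*0 = -60 + 0 = -60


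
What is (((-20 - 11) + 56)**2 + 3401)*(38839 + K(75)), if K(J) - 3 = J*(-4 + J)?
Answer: 177816342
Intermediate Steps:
K(J) = 3 + J*(-4 + J)
(((-20 - 11) + 56)**2 + 3401)*(38839 + K(75)) = (((-20 - 11) + 56)**2 + 3401)*(38839 + (3 + 75**2 - 4*75)) = ((-31 + 56)**2 + 3401)*(38839 + (3 + 5625 - 300)) = (25**2 + 3401)*(38839 + 5328) = (625 + 3401)*44167 = 4026*44167 = 177816342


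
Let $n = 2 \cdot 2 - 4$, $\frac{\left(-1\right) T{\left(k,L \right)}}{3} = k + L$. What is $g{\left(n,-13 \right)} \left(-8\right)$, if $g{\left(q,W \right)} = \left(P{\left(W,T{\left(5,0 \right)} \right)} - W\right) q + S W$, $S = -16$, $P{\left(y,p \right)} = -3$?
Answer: $-1664$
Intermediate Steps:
$T{\left(k,L \right)} = - 3 L - 3 k$ ($T{\left(k,L \right)} = - 3 \left(k + L\right) = - 3 \left(L + k\right) = - 3 L - 3 k$)
$n = 0$ ($n = 4 - 4 = 0$)
$g{\left(q,W \right)} = - 16 W + q \left(-3 - W\right)$ ($g{\left(q,W \right)} = \left(-3 - W\right) q - 16 W = q \left(-3 - W\right) - 16 W = - 16 W + q \left(-3 - W\right)$)
$g{\left(n,-13 \right)} \left(-8\right) = \left(\left(-16\right) \left(-13\right) - 0 - \left(-13\right) 0\right) \left(-8\right) = \left(208 + 0 + 0\right) \left(-8\right) = 208 \left(-8\right) = -1664$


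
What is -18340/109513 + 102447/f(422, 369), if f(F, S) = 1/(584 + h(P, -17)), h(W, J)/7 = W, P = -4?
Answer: 6237918722576/109513 ≈ 5.6961e+7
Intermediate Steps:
h(W, J) = 7*W
f(F, S) = 1/556 (f(F, S) = 1/(584 + 7*(-4)) = 1/(584 - 28) = 1/556)
-18340/109513 + 102447/f(422, 369) = -18340/109513 + 102447/(1/556) = -18340*1/109513 + 102447*556 = -18340/109513 + 56960532 = 6237918722576/109513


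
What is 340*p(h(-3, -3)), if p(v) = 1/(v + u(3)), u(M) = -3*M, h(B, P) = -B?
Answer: -170/3 ≈ -56.667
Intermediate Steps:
p(v) = 1/(-9 + v) (p(v) = 1/(v - 3*3) = 1/(v - 9) = 1/(-9 + v))
340*p(h(-3, -3)) = 340/(-9 - 1*(-3)) = 340/(-9 + 3) = 340/(-6) = 340*(-⅙) = -170/3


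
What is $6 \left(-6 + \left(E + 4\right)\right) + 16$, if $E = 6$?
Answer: $40$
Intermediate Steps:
$6 \left(-6 + \left(E + 4\right)\right) + 16 = 6 \left(-6 + \left(6 + 4\right)\right) + 16 = 6 \left(-6 + 10\right) + 16 = 6 \cdot 4 + 16 = 24 + 16 = 40$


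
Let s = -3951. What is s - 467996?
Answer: -471947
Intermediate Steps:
s - 467996 = -3951 - 467996 = -471947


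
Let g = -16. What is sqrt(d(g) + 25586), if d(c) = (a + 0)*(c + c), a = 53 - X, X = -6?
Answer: 17*sqrt(82) ≈ 153.94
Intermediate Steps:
a = 59 (a = 53 - 1*(-6) = 53 + 6 = 59)
d(c) = 118*c (d(c) = (59 + 0)*(c + c) = 59*(2*c) = 118*c)
sqrt(d(g) + 25586) = sqrt(118*(-16) + 25586) = sqrt(-1888 + 25586) = sqrt(23698) = 17*sqrt(82)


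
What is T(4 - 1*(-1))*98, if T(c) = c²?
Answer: 2450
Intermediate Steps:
T(4 - 1*(-1))*98 = (4 - 1*(-1))²*98 = (4 + 1)²*98 = 5²*98 = 25*98 = 2450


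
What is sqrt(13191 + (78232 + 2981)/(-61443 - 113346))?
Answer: sqrt(44776290198606)/58263 ≈ 114.85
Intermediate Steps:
sqrt(13191 + (78232 + 2981)/(-61443 - 113346)) = sqrt(13191 + 81213/(-174789)) = sqrt(13191 + 81213*(-1/174789)) = sqrt(13191 - 27071/58263) = sqrt(768520162/58263) = sqrt(44776290198606)/58263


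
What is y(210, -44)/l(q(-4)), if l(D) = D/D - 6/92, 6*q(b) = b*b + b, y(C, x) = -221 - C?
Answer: -19826/43 ≈ -461.07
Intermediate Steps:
q(b) = b/6 + b²/6 (q(b) = (b*b + b)/6 = (b² + b)/6 = (b + b²)/6 = b/6 + b²/6)
l(D) = 43/46 (l(D) = 1 - 6*1/92 = 1 - 3/46 = 43/46)
y(210, -44)/l(q(-4)) = (-221 - 1*210)/(43/46) = (-221 - 210)*(46/43) = -431*46/43 = -19826/43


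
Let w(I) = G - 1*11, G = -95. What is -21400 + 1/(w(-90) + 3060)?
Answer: -63215599/2954 ≈ -21400.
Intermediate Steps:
w(I) = -106 (w(I) = -95 - 1*11 = -95 - 11 = -106)
-21400 + 1/(w(-90) + 3060) = -21400 + 1/(-106 + 3060) = -21400 + 1/2954 = -63215599/2954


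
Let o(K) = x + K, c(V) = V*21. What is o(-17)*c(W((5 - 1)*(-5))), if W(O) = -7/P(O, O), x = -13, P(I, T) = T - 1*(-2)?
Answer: -245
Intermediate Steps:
P(I, T) = 2 + T (P(I, T) = T + 2 = 2 + T)
W(O) = -7/(2 + O)
c(V) = 21*V
o(K) = -13 + K
o(-17)*c(W((5 - 1)*(-5))) = (-13 - 17)*(21*(-7/(2 + (5 - 1)*(-5)))) = -630*(-7/(2 + 4*(-5))) = -630*(-7/(2 - 20)) = -630*(-7/(-18)) = -630*(-7*(-1/18)) = -630*7/18 = -30*49/6 = -245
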